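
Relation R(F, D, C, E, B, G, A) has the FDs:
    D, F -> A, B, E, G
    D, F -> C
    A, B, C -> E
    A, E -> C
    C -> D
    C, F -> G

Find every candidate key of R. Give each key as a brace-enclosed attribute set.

No FD produces {F}, so it must be in every candidate key.
{C, F} is a candidate key since {C, F}⁺ = {A, B, C, D, E, F, G} covers every attribute.
{D, F} is a candidate key since {D, F}⁺ = {A, B, C, D, E, F, G} covers every attribute.
{A, E, F} is a candidate key since {A, E, F}⁺ = {A, B, C, D, E, F, G} covers every attribute.
These are minimal and exhaustive — every other superkey contains one of them.

{A, E, F}, {C, F}, {D, F}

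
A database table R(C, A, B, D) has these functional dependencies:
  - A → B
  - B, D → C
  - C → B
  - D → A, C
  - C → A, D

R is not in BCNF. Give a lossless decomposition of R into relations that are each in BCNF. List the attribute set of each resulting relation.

Candidate keys of the original relation: {C}, {D}.
Within {A, B, C, D}: {A}⁺ ∩ {A, B, C, D} = {A, B}, not the whole set, so A → B violates BCNF; decompose into {A, B} and {A, C, D}.
{A, B} is in BCNF.
{A, C, D} is in BCNF.

{A, B}; {A, C, D}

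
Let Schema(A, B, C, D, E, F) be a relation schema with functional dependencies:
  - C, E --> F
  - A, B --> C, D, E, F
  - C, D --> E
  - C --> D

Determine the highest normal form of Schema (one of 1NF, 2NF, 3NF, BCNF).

2NF

Candidate key: {A, B}. Prime attributes: {A, B}.
C, E --> F breaks BCNF: {C, E}⁺ = {C, D, E, F}, so {C, E} is not a superkey.
C, E --> F determines the non-prime attribute {F} from a non-superkey — 3NF is violated.
No non-prime attribute depends on a proper subset of any candidate key, so 2NF holds.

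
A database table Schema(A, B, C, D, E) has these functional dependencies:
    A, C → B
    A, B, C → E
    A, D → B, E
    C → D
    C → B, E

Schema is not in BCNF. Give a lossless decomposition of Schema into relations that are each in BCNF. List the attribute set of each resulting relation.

Candidate key of the original relation: {A, C}.
{A, B, C, D, E}: {A, D} determines {A, B, D, E} here but is not a superkey — split on A, D → B, E, giving {A, B, D, E} and {A, C, D}.
{A, B, D, E} is in BCNF.
{A, C, D}: {C} determines {C, D} here but is not a superkey — split on C → D, giving {C, D} and {A, C}.
{C, D} is in BCNF.
{A, C} is in BCNF.

{A, B, D, E}; {A, C}; {C, D}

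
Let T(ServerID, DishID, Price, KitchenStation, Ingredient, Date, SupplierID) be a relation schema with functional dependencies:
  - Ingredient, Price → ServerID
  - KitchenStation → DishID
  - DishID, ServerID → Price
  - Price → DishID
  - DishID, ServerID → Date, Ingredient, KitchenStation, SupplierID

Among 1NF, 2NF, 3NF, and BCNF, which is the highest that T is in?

3NF

Candidate keys: {DishID, ServerID}, {Ingredient, Price}, {KitchenStation, ServerID}, {Price, ServerID}. Prime attributes: {DishID, Ingredient, KitchenStation, Price, ServerID}.
For KitchenStation → DishID we have {KitchenStation}⁺ = {DishID, KitchenStation}; {KitchenStation} is not a superkey, so BCNF fails.
But every attribute on its right side ({DishID}) is prime, and the same holds for every other non-superkey FD, so 3NF still holds.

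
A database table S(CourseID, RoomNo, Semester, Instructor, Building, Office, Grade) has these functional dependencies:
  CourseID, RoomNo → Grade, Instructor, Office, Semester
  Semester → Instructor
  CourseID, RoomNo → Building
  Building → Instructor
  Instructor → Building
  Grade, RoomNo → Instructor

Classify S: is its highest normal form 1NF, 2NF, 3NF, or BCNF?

2NF

Candidate key: {CourseID, RoomNo}. Prime attributes: {CourseID, RoomNo}.
Semester → Instructor breaks BCNF: {Semester}⁺ = {Building, Instructor, Semester}, so {Semester} is not a superkey.
Because {Instructor} is non-prime and the left side of Semester → Instructor is not a superkey, the relation is not in 3NF.
No proper subset of a key has a non-prime attribute in its closure, so there is no partial dependency; 2NF holds.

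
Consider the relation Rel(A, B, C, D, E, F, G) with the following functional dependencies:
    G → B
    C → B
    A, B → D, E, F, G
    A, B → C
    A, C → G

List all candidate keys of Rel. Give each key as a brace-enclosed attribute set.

No FD produces {A}, so it must be in every candidate key.
{A, B}⁺ = {A, B, C, D, E, F, G}, which is every attribute, so {A, B} is a candidate key.
{A, C}⁺ = {A, B, C, D, E, F, G}, which is every attribute, so {A, C} is a candidate key.
{A, G}⁺ = {A, B, C, D, E, F, G}, which is every attribute, so {A, G} is a candidate key.
No proper subset of any of these is a key, and no other minimal superkey exists.

{A, B}, {A, C}, {A, G}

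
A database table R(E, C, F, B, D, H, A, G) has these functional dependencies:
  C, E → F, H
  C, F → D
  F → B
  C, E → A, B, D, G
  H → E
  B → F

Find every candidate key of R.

{C, E}, {C, H}

No FD produces {C}, so it must be in every candidate key.
{C, E}⁺ = {A, B, C, D, E, F, G, H} — all of the relation — so {C, E} is a candidate key.
{C, H}⁺ = {A, B, C, D, E, F, G, H} — all of the relation — so {C, H} is a candidate key.
These are minimal and exhaustive — every other superkey contains one of them.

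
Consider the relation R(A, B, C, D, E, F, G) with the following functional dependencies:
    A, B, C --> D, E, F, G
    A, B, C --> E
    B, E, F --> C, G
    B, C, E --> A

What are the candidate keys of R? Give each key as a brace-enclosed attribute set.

{B} never appears on the right of any FD, so every key must include it.
Closure of {A, B, C} is {A, B, C, D, E, F, G}, the whole schema; {A, B, C} is a candidate key.
Closure of {B, C, E} is {A, B, C, D, E, F, G}, the whole schema; {B, C, E} is a candidate key.
Closure of {B, E, F} is {A, B, C, D, E, F, G}, the whole schema; {B, E, F} is a candidate key.
These are minimal and exhaustive — every other superkey contains one of them.

{A, B, C}, {B, C, E}, {B, E, F}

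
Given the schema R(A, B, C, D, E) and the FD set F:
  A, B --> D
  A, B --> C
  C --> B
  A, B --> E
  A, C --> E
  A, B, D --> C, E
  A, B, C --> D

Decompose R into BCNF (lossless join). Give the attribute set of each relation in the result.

{A, C, D, E}; {B, C}

Candidate keys of the original relation: {A, B}, {A, C}.
{A, B, C, D, E}: {C} determines {B, C} here but is not a superkey — split on C --> B, giving {B, C} and {A, C, D, E}.
{B, C} is in BCNF.
{A, C, D, E} is in BCNF.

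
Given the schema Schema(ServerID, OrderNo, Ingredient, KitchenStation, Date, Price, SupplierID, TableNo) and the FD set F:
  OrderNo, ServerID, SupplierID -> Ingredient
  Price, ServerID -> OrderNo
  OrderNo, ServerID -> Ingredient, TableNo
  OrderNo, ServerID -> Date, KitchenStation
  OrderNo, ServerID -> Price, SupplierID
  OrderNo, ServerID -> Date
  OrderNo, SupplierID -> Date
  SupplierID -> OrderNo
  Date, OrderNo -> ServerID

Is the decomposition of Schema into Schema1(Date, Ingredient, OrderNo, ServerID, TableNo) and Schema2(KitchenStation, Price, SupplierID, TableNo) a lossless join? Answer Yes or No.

Common attributes: {TableNo}; their closure is {TableNo}.
The closure covers neither Schema1 nor Schema2 entirely; the join is not lossless.

No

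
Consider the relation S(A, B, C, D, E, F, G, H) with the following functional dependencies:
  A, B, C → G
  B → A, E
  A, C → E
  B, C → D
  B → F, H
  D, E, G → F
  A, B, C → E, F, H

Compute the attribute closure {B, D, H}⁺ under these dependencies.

{A, B, D, E, F, H}

Start with {B, D, H}.
B → A, E applies; add {A, E} → now {A, B, D, E, H}.
B → F, H applies; add {F} → now {A, B, D, E, F, H}.
No further FD applies.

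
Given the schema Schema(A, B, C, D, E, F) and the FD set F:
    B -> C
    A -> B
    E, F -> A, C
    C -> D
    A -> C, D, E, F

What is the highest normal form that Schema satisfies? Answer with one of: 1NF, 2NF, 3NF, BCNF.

2NF

Candidate keys: {A}, {E, F}. Prime attributes: {A, E, F}.
B -> C: {B}⁺ = {B, C, D}, which is not all of the attributes, so the left side is not a superkey — BCNF is violated.
Because {C} is non-prime and the left side of B -> C is not a superkey, the relation is not in 3NF.
No proper subset of a key has a non-prime attribute in its closure, so there is no partial dependency; 2NF holds.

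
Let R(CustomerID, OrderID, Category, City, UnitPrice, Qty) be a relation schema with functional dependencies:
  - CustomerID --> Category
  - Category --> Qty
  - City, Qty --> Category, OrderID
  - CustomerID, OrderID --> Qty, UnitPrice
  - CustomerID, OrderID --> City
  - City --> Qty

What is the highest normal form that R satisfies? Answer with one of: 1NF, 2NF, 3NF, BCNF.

1NF

Candidate keys: {City, CustomerID}, {CustomerID, OrderID}. Prime attributes: {City, CustomerID, OrderID}.
CustomerID --> Category breaks BCNF: {CustomerID}⁺ = {Category, CustomerID, Qty}, so {CustomerID} is not a superkey.
Because {Category} is non-prime and the left side of CustomerID --> Category is not a superkey, the relation is not in 3NF.
Since {City} ⊂ {City, CustomerID} and {City}⁺ ⊇ {Category, Qty} with {Category, Qty} non-prime, there is a partial dependency; 2NF fails.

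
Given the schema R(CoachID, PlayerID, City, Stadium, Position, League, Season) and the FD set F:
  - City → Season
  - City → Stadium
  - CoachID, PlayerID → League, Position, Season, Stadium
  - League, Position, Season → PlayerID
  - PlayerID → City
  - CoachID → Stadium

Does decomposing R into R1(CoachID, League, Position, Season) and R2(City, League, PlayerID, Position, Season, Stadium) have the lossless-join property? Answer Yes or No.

R1 ∩ R2 = {League, Position, Season}; its closure under F is {City, League, PlayerID, Position, Season, Stadium}.
This includes all of R2, so the common attributes are a superkey of R2 — the join is lossless.

Yes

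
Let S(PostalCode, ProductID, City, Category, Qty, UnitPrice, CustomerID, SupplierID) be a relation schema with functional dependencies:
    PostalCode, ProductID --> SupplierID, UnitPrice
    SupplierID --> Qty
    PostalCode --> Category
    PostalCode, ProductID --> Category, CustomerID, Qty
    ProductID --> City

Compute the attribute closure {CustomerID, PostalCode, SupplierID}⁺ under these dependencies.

Start with {CustomerID, PostalCode, SupplierID}.
SupplierID --> Qty applies; add {Qty} → now {CustomerID, PostalCode, Qty, SupplierID}.
PostalCode --> Category applies; add {Category} → now {Category, CustomerID, PostalCode, Qty, SupplierID}.
No further FD applies.

{Category, CustomerID, PostalCode, Qty, SupplierID}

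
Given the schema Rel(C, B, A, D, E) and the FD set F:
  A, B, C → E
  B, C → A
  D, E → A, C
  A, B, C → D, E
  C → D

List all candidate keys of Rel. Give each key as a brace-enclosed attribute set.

{B, C}, {B, D, E}

{B} never appears on the right of any FD, so every key must include it.
Closure of {B, C} is {A, B, C, D, E}, the whole schema; {B, C} is a candidate key.
Closure of {B, D, E} is {A, B, C, D, E}, the whole schema; {B, D, E} is a candidate key.
These are minimal and exhaustive — every other superkey contains one of them.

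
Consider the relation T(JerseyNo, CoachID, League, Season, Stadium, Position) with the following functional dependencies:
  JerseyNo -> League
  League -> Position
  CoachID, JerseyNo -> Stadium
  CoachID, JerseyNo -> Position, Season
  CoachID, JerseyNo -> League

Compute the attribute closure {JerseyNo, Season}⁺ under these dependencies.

{JerseyNo, League, Position, Season}

Start with {JerseyNo, Season}.
JerseyNo -> League applies; add {League} → now {JerseyNo, League, Season}.
League -> Position applies; add {Position} → now {JerseyNo, League, Position, Season}.
No further FD applies.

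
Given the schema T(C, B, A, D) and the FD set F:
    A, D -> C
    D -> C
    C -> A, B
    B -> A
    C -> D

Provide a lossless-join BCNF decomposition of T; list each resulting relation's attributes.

Candidate keys of the original relation: {C}, {D}.
{A, B, C, D}: {B} determines {A, B} here but is not a superkey — split on B -> A, giving {A, B} and {B, C, D}.
{A, B}: every determinant is a superkey — BCNF.
{B, C, D}: every determinant is a superkey — BCNF.

{A, B}; {B, C, D}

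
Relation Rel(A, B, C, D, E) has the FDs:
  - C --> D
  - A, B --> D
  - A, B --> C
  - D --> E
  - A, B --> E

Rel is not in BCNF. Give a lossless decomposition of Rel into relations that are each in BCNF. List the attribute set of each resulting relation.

{A, B, C}; {C, D}; {D, E}

Candidate key of the original relation: {A, B}.
{A, B, C, D, E}: {C} determines {C, D, E} here but is not a superkey — split on C --> D, E, giving {C, D, E} and {A, B, C}.
{C, D, E}: {D} determines {D, E} here but is not a superkey — split on D --> E, giving {D, E} and {C, D}.
{D, E} has no BCNF violation.
{C, D} has no BCNF violation.
{A, B, C} has no BCNF violation.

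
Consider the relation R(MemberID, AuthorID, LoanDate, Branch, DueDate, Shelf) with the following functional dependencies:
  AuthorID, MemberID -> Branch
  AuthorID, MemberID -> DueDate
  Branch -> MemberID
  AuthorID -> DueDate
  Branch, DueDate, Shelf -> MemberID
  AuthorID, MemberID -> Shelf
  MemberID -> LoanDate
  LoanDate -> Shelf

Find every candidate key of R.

Attributes never on any right-hand side: {AuthorID} — every candidate key must contain it.
{AuthorID, Branch}⁺ = {AuthorID, Branch, DueDate, LoanDate, MemberID, Shelf}, which is every attribute, so {AuthorID, Branch} is a candidate key.
{AuthorID, MemberID}⁺ = {AuthorID, Branch, DueDate, LoanDate, MemberID, Shelf}, which is every attribute, so {AuthorID, MemberID} is a candidate key.
Any other superkey properly contains one of these, so there are no further candidate keys.

{AuthorID, Branch}, {AuthorID, MemberID}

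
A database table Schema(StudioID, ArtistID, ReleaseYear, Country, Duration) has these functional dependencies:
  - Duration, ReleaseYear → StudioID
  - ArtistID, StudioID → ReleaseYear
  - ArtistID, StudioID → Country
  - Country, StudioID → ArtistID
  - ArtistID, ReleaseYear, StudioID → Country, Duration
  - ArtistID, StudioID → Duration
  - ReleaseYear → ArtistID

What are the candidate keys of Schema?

{ArtistID, StudioID}⁺ = {ArtistID, Country, Duration, ReleaseYear, StudioID}, which is every attribute, so {ArtistID, StudioID} is a candidate key.
{Country, StudioID}⁺ = {ArtistID, Country, Duration, ReleaseYear, StudioID}, which is every attribute, so {Country, StudioID} is a candidate key.
{Duration, ReleaseYear}⁺ = {ArtistID, Country, Duration, ReleaseYear, StudioID}, which is every attribute, so {Duration, ReleaseYear} is a candidate key.
{ReleaseYear, StudioID}⁺ = {ArtistID, Country, Duration, ReleaseYear, StudioID}, which is every attribute, so {ReleaseYear, StudioID} is a candidate key.
No proper subset of any of these is a key, and no other minimal superkey exists.

{ArtistID, StudioID}, {Country, StudioID}, {Duration, ReleaseYear}, {ReleaseYear, StudioID}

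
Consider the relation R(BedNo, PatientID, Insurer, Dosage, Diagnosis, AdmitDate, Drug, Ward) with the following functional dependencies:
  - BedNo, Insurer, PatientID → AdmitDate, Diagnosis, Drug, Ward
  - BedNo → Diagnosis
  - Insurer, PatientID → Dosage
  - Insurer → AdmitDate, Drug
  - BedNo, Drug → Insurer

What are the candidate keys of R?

Attributes never on any right-hand side: {BedNo, PatientID} — every candidate key must contain all of them.
Closure of {BedNo, Drug, PatientID} is {AdmitDate, BedNo, Diagnosis, Dosage, Drug, Insurer, PatientID, Ward}, the whole schema; {BedNo, Drug, PatientID} is a candidate key.
Closure of {BedNo, Insurer, PatientID} is {AdmitDate, BedNo, Diagnosis, Dosage, Drug, Insurer, PatientID, Ward}, the whole schema; {BedNo, Insurer, PatientID} is a candidate key.
These are minimal and exhaustive — every other superkey contains one of them.

{BedNo, Drug, PatientID}, {BedNo, Insurer, PatientID}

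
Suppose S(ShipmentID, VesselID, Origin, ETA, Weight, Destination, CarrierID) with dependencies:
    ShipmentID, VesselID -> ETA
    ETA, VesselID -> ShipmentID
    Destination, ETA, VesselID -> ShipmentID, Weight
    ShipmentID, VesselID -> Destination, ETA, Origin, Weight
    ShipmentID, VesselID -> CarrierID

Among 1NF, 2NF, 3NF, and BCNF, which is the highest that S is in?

BCNF

Candidate keys: {ETA, VesselID}, {ShipmentID, VesselID}. Prime attributes: {ETA, ShipmentID, VesselID}.
Every FD has a superkey on the left, so the relation is in BCNF.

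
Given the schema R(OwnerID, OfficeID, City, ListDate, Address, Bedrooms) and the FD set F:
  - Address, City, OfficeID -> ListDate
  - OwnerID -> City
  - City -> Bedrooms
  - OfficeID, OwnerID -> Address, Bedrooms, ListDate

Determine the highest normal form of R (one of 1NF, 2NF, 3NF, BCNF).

1NF

Candidate key: {OfficeID, OwnerID}. Prime attributes: {OfficeID, OwnerID}.
Address, City, OfficeID -> ListDate: {Address, City, OfficeID}⁺ = {Address, Bedrooms, City, ListDate, OfficeID}, which is not all of the attributes, so the left side is not a superkey — BCNF is violated.
Because {ListDate} is non-prime and the left side of Address, City, OfficeID -> ListDate is not a superkey, the relation is not in 3NF.
{OwnerID} is a proper subset of the key {OfficeID, OwnerID}, and {OwnerID}⁺ contains the non-prime attributes {Bedrooms, City} — a partial dependency, so 2NF is violated.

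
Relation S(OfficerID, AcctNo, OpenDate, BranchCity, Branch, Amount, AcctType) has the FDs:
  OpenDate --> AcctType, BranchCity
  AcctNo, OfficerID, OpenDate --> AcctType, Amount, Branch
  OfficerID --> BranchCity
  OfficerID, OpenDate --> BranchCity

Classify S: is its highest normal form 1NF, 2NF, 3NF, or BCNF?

Candidate key: {AcctNo, OfficerID, OpenDate}. Prime attributes: {AcctNo, OfficerID, OpenDate}.
OpenDate --> AcctType, BranchCity breaks BCNF: {OpenDate}⁺ = {AcctType, BranchCity, OpenDate}, so {OpenDate} is not a superkey.
OpenDate --> AcctType, BranchCity determines the non-prime attributes {AcctType, BranchCity} from a non-superkey — 3NF is violated.
Since {OfficerID} ⊂ {AcctNo, OfficerID, OpenDate} and {OfficerID}⁺ ⊇ {BranchCity} with {BranchCity} non-prime, there is a partial dependency; 2NF fails.

1NF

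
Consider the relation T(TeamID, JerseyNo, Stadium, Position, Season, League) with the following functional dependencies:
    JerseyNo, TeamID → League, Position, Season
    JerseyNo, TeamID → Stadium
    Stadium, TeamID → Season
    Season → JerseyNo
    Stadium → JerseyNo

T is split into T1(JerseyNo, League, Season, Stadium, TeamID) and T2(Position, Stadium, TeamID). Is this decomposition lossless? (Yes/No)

Yes

The shared attributes are {Stadium, TeamID} and {Stadium, TeamID}⁺ = {JerseyNo, League, Position, Season, Stadium, TeamID}.
Since T1 ⊆ {JerseyNo, League, Position, Season, Stadium, TeamID}, the intersection is a superkey of T1; the decomposition is lossless.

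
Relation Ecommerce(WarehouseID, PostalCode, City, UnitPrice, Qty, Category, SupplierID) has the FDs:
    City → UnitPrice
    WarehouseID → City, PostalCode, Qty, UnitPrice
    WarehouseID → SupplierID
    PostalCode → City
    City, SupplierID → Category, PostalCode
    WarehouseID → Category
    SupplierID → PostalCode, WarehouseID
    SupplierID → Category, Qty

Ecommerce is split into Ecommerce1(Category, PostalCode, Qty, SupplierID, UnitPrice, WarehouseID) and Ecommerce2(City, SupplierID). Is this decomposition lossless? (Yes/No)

The shared attributes are {SupplierID} and {SupplierID}⁺ = {Category, City, PostalCode, Qty, SupplierID, UnitPrice, WarehouseID}.
This includes all of Ecommerce1, so the common attributes are a superkey of Ecommerce1 — the join is lossless.

Yes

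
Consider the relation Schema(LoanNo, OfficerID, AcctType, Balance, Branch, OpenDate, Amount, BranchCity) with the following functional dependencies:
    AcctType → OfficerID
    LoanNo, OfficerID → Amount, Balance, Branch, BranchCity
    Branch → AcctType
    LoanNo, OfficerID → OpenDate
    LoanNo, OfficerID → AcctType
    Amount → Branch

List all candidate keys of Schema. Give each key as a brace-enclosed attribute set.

{AcctType, LoanNo}, {Amount, LoanNo}, {Branch, LoanNo}, {LoanNo, OfficerID}

No FD produces {LoanNo}, so it must be in every candidate key.
{AcctType, LoanNo}⁺ = {AcctType, Amount, Balance, Branch, BranchCity, LoanNo, OfficerID, OpenDate} — all of the relation — so {AcctType, LoanNo} is a candidate key.
{Amount, LoanNo}⁺ = {AcctType, Amount, Balance, Branch, BranchCity, LoanNo, OfficerID, OpenDate} — all of the relation — so {Amount, LoanNo} is a candidate key.
{Branch, LoanNo}⁺ = {AcctType, Amount, Balance, Branch, BranchCity, LoanNo, OfficerID, OpenDate} — all of the relation — so {Branch, LoanNo} is a candidate key.
{LoanNo, OfficerID}⁺ = {AcctType, Amount, Balance, Branch, BranchCity, LoanNo, OfficerID, OpenDate} — all of the relation — so {LoanNo, OfficerID} is a candidate key.
No proper subset of any of these is a key, and no other minimal superkey exists.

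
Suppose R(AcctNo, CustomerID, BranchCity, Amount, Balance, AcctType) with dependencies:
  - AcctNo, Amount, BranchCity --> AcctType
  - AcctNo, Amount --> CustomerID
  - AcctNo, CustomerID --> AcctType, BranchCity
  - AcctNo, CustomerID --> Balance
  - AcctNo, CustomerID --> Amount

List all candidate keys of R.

Attributes never on any right-hand side: {AcctNo} — every candidate key must contain it.
{AcctNo, Amount}⁺ = {AcctNo, AcctType, Amount, Balance, BranchCity, CustomerID}, which is every attribute, so {AcctNo, Amount} is a candidate key.
{AcctNo, CustomerID}⁺ = {AcctNo, AcctType, Amount, Balance, BranchCity, CustomerID}, which is every attribute, so {AcctNo, CustomerID} is a candidate key.
Any other superkey properly contains one of these, so there are no further candidate keys.

{AcctNo, Amount}, {AcctNo, CustomerID}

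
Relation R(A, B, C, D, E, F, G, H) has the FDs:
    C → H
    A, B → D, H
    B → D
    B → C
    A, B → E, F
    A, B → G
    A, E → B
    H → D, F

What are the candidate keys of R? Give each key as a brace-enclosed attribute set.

{A, B}, {A, E}

No FD produces {A}, so it must be in every candidate key.
{A, B} is a candidate key since {A, B}⁺ = {A, B, C, D, E, F, G, H} covers every attribute.
{A, E} is a candidate key since {A, E}⁺ = {A, B, C, D, E, F, G, H} covers every attribute.
These are minimal and exhaustive — every other superkey contains one of them.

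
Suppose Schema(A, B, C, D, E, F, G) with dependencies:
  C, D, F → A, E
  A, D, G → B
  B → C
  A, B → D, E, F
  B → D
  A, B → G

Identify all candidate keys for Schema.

{A, B}, {A, D, G}, {B, F}, {C, D, F, G}

{A, B}⁺ = {A, B, C, D, E, F, G}, which is every attribute, so {A, B} is a candidate key.
{B, F}⁺ = {A, B, C, D, E, F, G}, which is every attribute, so {B, F} is a candidate key.
{A, D, G}⁺ = {A, B, C, D, E, F, G}, which is every attribute, so {A, D, G} is a candidate key.
{C, D, F, G}⁺ = {A, B, C, D, E, F, G}, which is every attribute, so {C, D, F, G} is a candidate key.
These are minimal and exhaustive — every other superkey contains one of them.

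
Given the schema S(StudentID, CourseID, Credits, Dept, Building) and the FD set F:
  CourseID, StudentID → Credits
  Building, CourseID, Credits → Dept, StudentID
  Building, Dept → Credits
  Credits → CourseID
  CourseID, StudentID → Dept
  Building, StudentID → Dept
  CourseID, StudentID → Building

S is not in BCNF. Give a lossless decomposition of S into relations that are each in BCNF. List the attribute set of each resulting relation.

{Building, Credits, Dept, StudentID}; {CourseID, Credits}

Candidate keys of the original relation: {Building, Credits}, {Building, Dept}, {Building, StudentID}, {CourseID, StudentID}, {Credits, StudentID}.
In {Building, CourseID, Credits, Dept, StudentID}, {Credits} is not a superkey ({Credits}⁺ restricted to this set is {CourseID, Credits}), so split on Credits → CourseID into {CourseID, Credits} and {Building, Credits, Dept, StudentID}.
{CourseID, Credits}: every determinant is a superkey — BCNF.
{Building, Credits, Dept, StudentID}: every determinant is a superkey — BCNF.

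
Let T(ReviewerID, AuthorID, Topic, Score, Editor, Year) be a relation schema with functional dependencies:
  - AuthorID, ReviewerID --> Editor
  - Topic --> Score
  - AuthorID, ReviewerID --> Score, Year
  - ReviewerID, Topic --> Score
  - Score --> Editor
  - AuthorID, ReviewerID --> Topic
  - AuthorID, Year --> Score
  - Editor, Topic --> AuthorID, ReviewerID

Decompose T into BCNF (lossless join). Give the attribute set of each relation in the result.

{AuthorID, ReviewerID, Topic, Year}; {AuthorID, Score, Year}; {Editor, Score}

Candidate keys of the original relation: {AuthorID, ReviewerID}, {Topic}.
In {AuthorID, Editor, ReviewerID, Score, Topic, Year}, {Score} is not a superkey ({Score}⁺ restricted to this set is {Editor, Score}), so split on Score --> Editor into {Editor, Score} and {AuthorID, ReviewerID, Score, Topic, Year}.
{Editor, Score} has no BCNF violation.
In {AuthorID, ReviewerID, Score, Topic, Year}, {AuthorID, Year} is not a superkey ({AuthorID, Year}⁺ restricted to this set is {AuthorID, Score, Year}), so split on AuthorID, Year --> Score into {AuthorID, Score, Year} and {AuthorID, ReviewerID, Topic, Year}.
{AuthorID, Score, Year} has no BCNF violation.
{AuthorID, ReviewerID, Topic, Year} has no BCNF violation.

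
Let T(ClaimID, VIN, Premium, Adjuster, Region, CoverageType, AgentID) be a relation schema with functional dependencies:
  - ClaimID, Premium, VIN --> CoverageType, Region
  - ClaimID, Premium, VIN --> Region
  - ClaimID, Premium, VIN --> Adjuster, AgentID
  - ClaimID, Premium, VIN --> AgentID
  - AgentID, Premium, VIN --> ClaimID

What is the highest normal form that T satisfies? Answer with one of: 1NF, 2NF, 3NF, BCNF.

BCNF

Candidate keys: {AgentID, Premium, VIN}, {ClaimID, Premium, VIN}. Prime attributes: {AgentID, ClaimID, Premium, VIN}.
Every FD has a superkey on the left, so the relation is in BCNF.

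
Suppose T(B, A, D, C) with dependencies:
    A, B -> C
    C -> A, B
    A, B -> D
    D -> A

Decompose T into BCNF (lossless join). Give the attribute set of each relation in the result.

Candidate keys of the original relation: {A, B}, {B, D}, {C}.
{A, B, C, D}: {D} determines {A, D} here but is not a superkey — split on D -> A, giving {A, D} and {B, C, D}.
{A, D} has no BCNF violation.
{B, C, D} has no BCNF violation.

{A, D}; {B, C, D}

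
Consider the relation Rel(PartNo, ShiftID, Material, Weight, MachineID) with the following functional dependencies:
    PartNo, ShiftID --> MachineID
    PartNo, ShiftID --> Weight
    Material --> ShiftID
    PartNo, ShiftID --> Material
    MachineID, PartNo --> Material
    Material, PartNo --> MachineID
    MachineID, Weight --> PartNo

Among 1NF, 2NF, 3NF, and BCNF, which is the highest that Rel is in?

Candidate keys: {MachineID, PartNo}, {MachineID, Weight}, {Material, PartNo}, {PartNo, ShiftID}. Prime attributes: {MachineID, Material, PartNo, ShiftID, Weight}.
For Material --> ShiftID we have {Material}⁺ = {Material, ShiftID}; {Material} is not a superkey, so BCNF fails.
But every attribute on its right side ({ShiftID}) is prime, and the same holds for every other non-superkey FD, so 3NF still holds.

3NF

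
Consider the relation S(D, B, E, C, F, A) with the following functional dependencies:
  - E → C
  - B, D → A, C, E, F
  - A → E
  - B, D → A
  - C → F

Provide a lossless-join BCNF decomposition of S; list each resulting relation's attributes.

{A, B, D}; {A, E}; {C, E}; {C, F}

Candidate key of the original relation: {B, D}.
In {A, B, C, D, E, F}, {E} is not a superkey ({E}⁺ restricted to this set is {C, E, F}), so split on E → C, F into {C, E, F} and {A, B, D, E}.
In {C, E, F}, {C} is not a superkey ({C}⁺ restricted to this set is {C, F}), so split on C → F into {C, F} and {C, E}.
{C, F}: every determinant is a superkey — BCNF.
{C, E}: every determinant is a superkey — BCNF.
In {A, B, D, E}, {A} is not a superkey ({A}⁺ restricted to this set is {A, E}), so split on A → E into {A, E} and {A, B, D}.
{A, E}: every determinant is a superkey — BCNF.
{A, B, D}: every determinant is a superkey — BCNF.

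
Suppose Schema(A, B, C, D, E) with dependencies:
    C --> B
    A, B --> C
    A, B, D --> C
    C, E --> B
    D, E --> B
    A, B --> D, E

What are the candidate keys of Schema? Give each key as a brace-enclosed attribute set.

{A} never appears on the right of any FD, so every key must include it.
{A, B} is a candidate key since {A, B}⁺ = {A, B, C, D, E} covers every attribute.
{A, C} is a candidate key since {A, C}⁺ = {A, B, C, D, E} covers every attribute.
{A, D, E} is a candidate key since {A, D, E}⁺ = {A, B, C, D, E} covers every attribute.
Any other superkey properly contains one of these, so there are no further candidate keys.

{A, B}, {A, C}, {A, D, E}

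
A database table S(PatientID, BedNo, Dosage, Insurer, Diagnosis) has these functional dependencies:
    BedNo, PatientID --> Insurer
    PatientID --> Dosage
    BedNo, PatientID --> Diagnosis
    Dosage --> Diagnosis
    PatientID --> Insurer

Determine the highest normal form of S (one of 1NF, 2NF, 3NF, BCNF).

1NF

Candidate key: {BedNo, PatientID}. Prime attributes: {BedNo, PatientID}.
PatientID --> Dosage: {PatientID}⁺ = {Diagnosis, Dosage, Insurer, PatientID}, which is not all of the attributes, so the left side is not a superkey — BCNF is violated.
PatientID --> Dosage has non-prime {Dosage} on the right and a non-superkey on the left, so 3NF fails.
The proper key subset {PatientID} of {BedNo, PatientID} determines non-prime {Diagnosis, Dosage, Insurer}, so the relation is not even in 2NF.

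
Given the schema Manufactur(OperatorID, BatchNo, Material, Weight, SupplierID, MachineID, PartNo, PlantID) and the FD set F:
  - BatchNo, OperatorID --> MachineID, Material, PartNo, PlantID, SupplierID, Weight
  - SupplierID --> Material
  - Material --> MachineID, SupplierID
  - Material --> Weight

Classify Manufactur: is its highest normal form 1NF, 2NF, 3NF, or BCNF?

2NF

Candidate key: {BatchNo, OperatorID}. Prime attributes: {BatchNo, OperatorID}.
SupplierID --> Material breaks BCNF: {SupplierID}⁺ = {MachineID, Material, SupplierID, Weight}, so {SupplierID} is not a superkey.
SupplierID --> Material determines the non-prime attribute {Material} from a non-superkey — 3NF is violated.
No non-prime attribute depends on a proper subset of any candidate key, so 2NF holds.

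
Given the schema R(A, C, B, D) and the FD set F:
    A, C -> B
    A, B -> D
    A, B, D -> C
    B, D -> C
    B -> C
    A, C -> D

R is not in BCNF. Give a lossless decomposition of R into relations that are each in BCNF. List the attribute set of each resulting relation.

{A, B, D}; {B, C}

Candidate keys of the original relation: {A, B}, {A, C}.
{A, B, C, D}: {B, D} determines {B, C, D} here but is not a superkey — split on B, D -> C, giving {B, C, D} and {A, B, D}.
{B, C, D}: {B} determines {B, C} here but is not a superkey — split on B -> C, giving {B, C} and {B, D}.
{B, C} has no BCNF violation.
{B, D} has no BCNF violation.
{A, B, D} has no BCNF violation.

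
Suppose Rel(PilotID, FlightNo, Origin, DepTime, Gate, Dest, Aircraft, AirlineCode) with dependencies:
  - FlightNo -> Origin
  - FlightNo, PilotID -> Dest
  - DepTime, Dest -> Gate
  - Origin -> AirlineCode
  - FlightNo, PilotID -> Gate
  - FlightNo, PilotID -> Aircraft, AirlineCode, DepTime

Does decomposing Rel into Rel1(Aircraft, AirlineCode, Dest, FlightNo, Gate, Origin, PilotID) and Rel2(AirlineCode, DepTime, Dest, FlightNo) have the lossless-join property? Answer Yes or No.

The shared attributes are {AirlineCode, Dest, FlightNo} and {AirlineCode, Dest, FlightNo}⁺ = {AirlineCode, Dest, FlightNo, Origin}.
Rel1 ⊄ {AirlineCode, Dest, FlightNo, Origin} and Rel2 ⊄ {AirlineCode, Dest, FlightNo, Origin}, so the split is lossy.

No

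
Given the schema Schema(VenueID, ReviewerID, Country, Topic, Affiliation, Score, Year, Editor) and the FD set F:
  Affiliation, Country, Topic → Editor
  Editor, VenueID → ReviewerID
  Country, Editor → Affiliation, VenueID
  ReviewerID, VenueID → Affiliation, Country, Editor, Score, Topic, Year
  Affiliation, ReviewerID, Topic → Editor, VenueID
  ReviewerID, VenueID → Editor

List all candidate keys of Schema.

{Affiliation, Country, Topic}, {Affiliation, ReviewerID, Topic}, {Country, Editor}, {Editor, VenueID}, {ReviewerID, VenueID}

{Country, Editor} is a candidate key since {Country, Editor}⁺ = {Affiliation, Country, Editor, ReviewerID, Score, Topic, VenueID, Year} covers every attribute.
{Editor, VenueID} is a candidate key since {Editor, VenueID}⁺ = {Affiliation, Country, Editor, ReviewerID, Score, Topic, VenueID, Year} covers every attribute.
{ReviewerID, VenueID} is a candidate key since {ReviewerID, VenueID}⁺ = {Affiliation, Country, Editor, ReviewerID, Score, Topic, VenueID, Year} covers every attribute.
{Affiliation, Country, Topic} is a candidate key since {Affiliation, Country, Topic}⁺ = {Affiliation, Country, Editor, ReviewerID, Score, Topic, VenueID, Year} covers every attribute.
{Affiliation, ReviewerID, Topic} is a candidate key since {Affiliation, ReviewerID, Topic}⁺ = {Affiliation, Country, Editor, ReviewerID, Score, Topic, VenueID, Year} covers every attribute.
No proper subset of any of these is a key, and no other minimal superkey exists.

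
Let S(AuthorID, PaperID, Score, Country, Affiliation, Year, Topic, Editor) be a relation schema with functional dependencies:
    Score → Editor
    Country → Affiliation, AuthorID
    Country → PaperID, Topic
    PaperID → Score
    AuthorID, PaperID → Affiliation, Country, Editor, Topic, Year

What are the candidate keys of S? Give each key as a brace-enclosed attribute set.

{Country} is a candidate key since {Country}⁺ = {Affiliation, AuthorID, Country, Editor, PaperID, Score, Topic, Year} covers every attribute.
{AuthorID, PaperID} is a candidate key since {AuthorID, PaperID}⁺ = {Affiliation, AuthorID, Country, Editor, PaperID, Score, Topic, Year} covers every attribute.
Any other superkey properly contains one of these, so there are no further candidate keys.

{AuthorID, PaperID}, {Country}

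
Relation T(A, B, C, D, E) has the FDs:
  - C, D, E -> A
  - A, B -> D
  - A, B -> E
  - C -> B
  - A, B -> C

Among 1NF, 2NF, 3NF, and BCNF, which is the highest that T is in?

3NF

Candidate keys: {A, B}, {A, C}, {C, D, E}. Prime attributes: {A, B, C, D, E}.
C -> B breaks BCNF: {C}⁺ = {B, C}, so {C} is not a superkey.
Its right-hand attributes {B} are all prime, as are those of every other non-superkey FD — the relation is in 3NF.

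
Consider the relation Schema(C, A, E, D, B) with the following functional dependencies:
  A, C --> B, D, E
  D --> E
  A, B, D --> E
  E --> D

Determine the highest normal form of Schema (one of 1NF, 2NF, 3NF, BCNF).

2NF

Candidate key: {A, C}. Prime attributes: {A, C}.
D --> E: {D}⁺ = {D, E}, which is not all of the attributes, so the left side is not a superkey — BCNF is violated.
Because {E} is non-prime and the left side of D --> E is not a superkey, the relation is not in 3NF.
Checking every proper subset of each key, none determines a non-prime attribute — 2NF is satisfied.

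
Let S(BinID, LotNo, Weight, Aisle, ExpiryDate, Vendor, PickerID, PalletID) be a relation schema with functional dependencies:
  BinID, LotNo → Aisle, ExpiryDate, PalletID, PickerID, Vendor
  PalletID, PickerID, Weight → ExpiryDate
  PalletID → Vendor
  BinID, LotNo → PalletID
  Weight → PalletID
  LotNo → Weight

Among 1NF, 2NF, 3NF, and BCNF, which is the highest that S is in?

Candidate key: {BinID, LotNo}. Prime attributes: {BinID, LotNo}.
PalletID, PickerID, Weight → ExpiryDate breaks BCNF: {PalletID, PickerID, Weight}⁺ = {ExpiryDate, PalletID, PickerID, Vendor, Weight}, so {PalletID, PickerID, Weight} is not a superkey.
Because {ExpiryDate} is non-prime and the left side of PalletID, PickerID, Weight → ExpiryDate is not a superkey, the relation is not in 3NF.
Since {LotNo} ⊂ {BinID, LotNo} and {LotNo}⁺ ⊇ {PalletID, Vendor, Weight} with {PalletID, Vendor, Weight} non-prime, there is a partial dependency; 2NF fails.

1NF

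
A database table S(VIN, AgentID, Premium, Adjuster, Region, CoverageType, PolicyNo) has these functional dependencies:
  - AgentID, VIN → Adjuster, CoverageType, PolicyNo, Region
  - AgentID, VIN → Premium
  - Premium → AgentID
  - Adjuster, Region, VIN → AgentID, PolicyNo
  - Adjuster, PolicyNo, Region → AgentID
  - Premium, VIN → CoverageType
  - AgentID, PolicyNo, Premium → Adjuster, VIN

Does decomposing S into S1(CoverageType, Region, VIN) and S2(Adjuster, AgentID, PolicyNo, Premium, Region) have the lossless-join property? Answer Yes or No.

The shared attributes are {Region} and {Region}⁺ = {Region}.
S1 ⊄ {Region} and S2 ⊄ {Region}, so the split is lossy.

No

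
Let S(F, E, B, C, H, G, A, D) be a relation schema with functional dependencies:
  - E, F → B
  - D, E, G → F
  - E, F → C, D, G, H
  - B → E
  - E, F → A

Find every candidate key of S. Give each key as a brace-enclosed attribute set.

{B, D, G}, {B, F}, {D, E, G}, {E, F}

{B, F}⁺ = {A, B, C, D, E, F, G, H} — all of the relation — so {B, F} is a candidate key.
{E, F}⁺ = {A, B, C, D, E, F, G, H} — all of the relation — so {E, F} is a candidate key.
{B, D, G}⁺ = {A, B, C, D, E, F, G, H} — all of the relation — so {B, D, G} is a candidate key.
{D, E, G}⁺ = {A, B, C, D, E, F, G, H} — all of the relation — so {D, E, G} is a candidate key.
No proper subset of any of these is a key, and no other minimal superkey exists.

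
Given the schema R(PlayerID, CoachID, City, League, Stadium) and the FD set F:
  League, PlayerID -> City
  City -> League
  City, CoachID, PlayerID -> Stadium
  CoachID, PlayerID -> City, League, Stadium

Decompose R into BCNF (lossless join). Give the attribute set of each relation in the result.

{City, League}; {City, PlayerID}; {CoachID, League, PlayerID, Stadium}

Candidate key of the original relation: {CoachID, PlayerID}.
{City, CoachID, League, PlayerID, Stadium}: {League, PlayerID} determines {City, League, PlayerID} here but is not a superkey — split on League, PlayerID -> City, giving {City, League, PlayerID} and {CoachID, League, PlayerID, Stadium}.
{City, League, PlayerID}: {City} determines {City, League} here but is not a superkey — split on City -> League, giving {City, League} and {City, PlayerID}.
{City, League} has no BCNF violation.
{City, PlayerID} has no BCNF violation.
{CoachID, League, PlayerID, Stadium} has no BCNF violation.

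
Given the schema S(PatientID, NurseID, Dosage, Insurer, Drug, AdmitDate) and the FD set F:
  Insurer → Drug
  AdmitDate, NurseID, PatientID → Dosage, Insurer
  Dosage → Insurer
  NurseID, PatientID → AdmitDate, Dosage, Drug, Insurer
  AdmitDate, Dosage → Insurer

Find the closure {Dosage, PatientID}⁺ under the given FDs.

{Dosage, Drug, Insurer, PatientID}

Start with {Dosage, PatientID}.
Dosage → Insurer applies; add {Insurer} → now {Dosage, Insurer, PatientID}.
Insurer → Drug applies; add {Drug} → now {Dosage, Drug, Insurer, PatientID}.
No further FD applies.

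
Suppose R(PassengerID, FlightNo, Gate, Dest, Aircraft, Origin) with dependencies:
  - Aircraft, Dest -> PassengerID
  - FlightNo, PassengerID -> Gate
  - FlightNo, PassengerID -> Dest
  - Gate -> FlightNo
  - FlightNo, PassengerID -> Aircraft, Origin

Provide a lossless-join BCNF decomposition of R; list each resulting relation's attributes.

Candidate keys of the original relation: {Aircraft, Dest, FlightNo}, {Aircraft, Dest, Gate}, {FlightNo, PassengerID}, {Gate, PassengerID}.
{Aircraft, Dest, FlightNo, Gate, Origin, PassengerID}: {Aircraft, Dest} determines {Aircraft, Dest, PassengerID} here but is not a superkey — split on Aircraft, Dest -> PassengerID, giving {Aircraft, Dest, PassengerID} and {Aircraft, Dest, FlightNo, Gate, Origin}.
{Aircraft, Dest, PassengerID} is in BCNF.
{Aircraft, Dest, FlightNo, Gate, Origin}: {Gate} determines {FlightNo, Gate} here but is not a superkey — split on Gate -> FlightNo, giving {FlightNo, Gate} and {Aircraft, Dest, Gate, Origin}.
{FlightNo, Gate} is in BCNF.
{Aircraft, Dest, Gate, Origin} is in BCNF.

{Aircraft, Dest, Gate, Origin}; {Aircraft, Dest, PassengerID}; {FlightNo, Gate}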